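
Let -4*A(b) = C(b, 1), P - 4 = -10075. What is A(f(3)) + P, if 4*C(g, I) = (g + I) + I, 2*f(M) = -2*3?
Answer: -161135/16 ≈ -10071.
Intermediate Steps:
f(M) = -3 (f(M) = (-2*3)/2 = (1/2)*(-6) = -3)
P = -10071 (P = 4 - 10075 = -10071)
C(g, I) = I/2 + g/4 (C(g, I) = ((g + I) + I)/4 = ((I + g) + I)/4 = (g + 2*I)/4 = I/2 + g/4)
A(b) = -1/8 - b/16 (A(b) = -((1/2)*1 + b/4)/4 = -(1/2 + b/4)/4 = -1/8 - b/16)
A(f(3)) + P = (-1/8 - 1/16*(-3)) - 10071 = (-1/8 + 3/16) - 10071 = 1/16 - 10071 = -161135/16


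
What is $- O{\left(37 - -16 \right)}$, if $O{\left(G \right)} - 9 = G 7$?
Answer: $-380$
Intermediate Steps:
$O{\left(G \right)} = 9 + 7 G$ ($O{\left(G \right)} = 9 + G 7 = 9 + 7 G$)
$- O{\left(37 - -16 \right)} = - (9 + 7 \left(37 - -16\right)) = - (9 + 7 \left(37 + 16\right)) = - (9 + 7 \cdot 53) = - (9 + 371) = \left(-1\right) 380 = -380$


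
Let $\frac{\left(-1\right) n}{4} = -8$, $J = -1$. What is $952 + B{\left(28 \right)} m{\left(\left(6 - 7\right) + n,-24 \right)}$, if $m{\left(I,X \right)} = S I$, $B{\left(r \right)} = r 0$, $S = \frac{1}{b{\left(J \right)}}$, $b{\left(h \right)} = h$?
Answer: $952$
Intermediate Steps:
$n = 32$ ($n = \left(-4\right) \left(-8\right) = 32$)
$S = -1$ ($S = \frac{1}{-1} = -1$)
$B{\left(r \right)} = 0$
$m{\left(I,X \right)} = - I$
$952 + B{\left(28 \right)} m{\left(\left(6 - 7\right) + n,-24 \right)} = 952 + 0 \left(- (\left(6 - 7\right) + 32)\right) = 952 + 0 \left(- (-1 + 32)\right) = 952 + 0 \left(\left(-1\right) 31\right) = 952 + 0 \left(-31\right) = 952 + 0 = 952$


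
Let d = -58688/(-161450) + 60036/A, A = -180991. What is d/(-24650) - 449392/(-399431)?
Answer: 2790479281000435422/2480251556956283125 ≈ 1.1251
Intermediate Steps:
d = 464593804/14610498475 (d = -58688/(-161450) + 60036/(-180991) = -58688*(-1/161450) + 60036*(-1/180991) = 29344/80725 - 60036/180991 = 464593804/14610498475 ≈ 0.031799)
d/(-24650) - 449392/(-399431) = (464593804/14610498475)/(-24650) - 449392/(-399431) = (464593804/14610498475)*(-1/24650) - 449392*(-1/399431) = -8010238/6209461851875 + 449392/399431 = 2790479281000435422/2480251556956283125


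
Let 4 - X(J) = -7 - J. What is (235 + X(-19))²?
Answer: 51529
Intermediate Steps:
X(J) = 11 + J (X(J) = 4 - (-7 - J) = 4 + (7 + J) = 11 + J)
(235 + X(-19))² = (235 + (11 - 19))² = (235 - 8)² = 227² = 51529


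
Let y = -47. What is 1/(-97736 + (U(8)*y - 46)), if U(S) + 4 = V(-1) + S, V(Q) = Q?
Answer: -1/97923 ≈ -1.0212e-5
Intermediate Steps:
U(S) = -5 + S (U(S) = -4 + (-1 + S) = -5 + S)
1/(-97736 + (U(8)*y - 46)) = 1/(-97736 + ((-5 + 8)*(-47) - 46)) = 1/(-97736 + (3*(-47) - 46)) = 1/(-97736 + (-141 - 46)) = 1/(-97736 - 187) = 1/(-97923) = -1/97923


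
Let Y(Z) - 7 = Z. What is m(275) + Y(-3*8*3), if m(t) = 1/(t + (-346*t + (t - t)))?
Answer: -6166876/94875 ≈ -65.000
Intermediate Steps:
Y(Z) = 7 + Z
m(t) = -1/(345*t) (m(t) = 1/(t + (-346*t + 0)) = 1/(t - 346*t) = 1/(-345*t) = -1/(345*t))
m(275) + Y(-3*8*3) = -1/345/275 + (7 - 3*8*3) = -1/345*1/275 + (7 - 24*3) = -1/94875 + (7 - 72) = -1/94875 - 65 = -6166876/94875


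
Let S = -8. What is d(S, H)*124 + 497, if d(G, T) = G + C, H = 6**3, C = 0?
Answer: -495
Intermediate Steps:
H = 216
d(G, T) = G (d(G, T) = G + 0 = G)
d(S, H)*124 + 497 = -8*124 + 497 = -992 + 497 = -495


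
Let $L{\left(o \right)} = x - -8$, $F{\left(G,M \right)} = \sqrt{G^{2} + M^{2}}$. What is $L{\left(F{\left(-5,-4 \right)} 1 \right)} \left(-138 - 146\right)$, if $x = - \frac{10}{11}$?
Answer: $- \frac{22152}{11} \approx -2013.8$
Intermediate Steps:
$x = - \frac{10}{11}$ ($x = \left(-10\right) \frac{1}{11} = - \frac{10}{11} \approx -0.90909$)
$L{\left(o \right)} = \frac{78}{11}$ ($L{\left(o \right)} = - \frac{10}{11} - -8 = - \frac{10}{11} + 8 = \frac{78}{11}$)
$L{\left(F{\left(-5,-4 \right)} 1 \right)} \left(-138 - 146\right) = \frac{78 \left(-138 - 146\right)}{11} = \frac{78}{11} \left(-284\right) = - \frac{22152}{11}$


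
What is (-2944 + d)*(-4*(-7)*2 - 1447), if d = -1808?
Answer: 6610032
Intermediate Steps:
(-2944 + d)*(-4*(-7)*2 - 1447) = (-2944 - 1808)*(-4*(-7)*2 - 1447) = -4752*(28*2 - 1447) = -4752*(56 - 1447) = -4752*(-1391) = 6610032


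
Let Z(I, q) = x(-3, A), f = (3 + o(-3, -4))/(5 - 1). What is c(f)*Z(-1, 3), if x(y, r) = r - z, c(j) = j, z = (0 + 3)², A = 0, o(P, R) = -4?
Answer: 9/4 ≈ 2.2500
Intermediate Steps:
f = -¼ (f = (3 - 4)/(5 - 1) = -1/4 = -1*¼ = -¼ ≈ -0.25000)
z = 9 (z = 3² = 9)
x(y, r) = -9 + r (x(y, r) = r - 1*9 = r - 9 = -9 + r)
Z(I, q) = -9 (Z(I, q) = -9 + 0 = -9)
c(f)*Z(-1, 3) = -¼*(-9) = 9/4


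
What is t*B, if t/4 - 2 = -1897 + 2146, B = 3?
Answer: 3012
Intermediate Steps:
t = 1004 (t = 8 + 4*(-1897 + 2146) = 8 + 4*249 = 8 + 996 = 1004)
t*B = 1004*3 = 3012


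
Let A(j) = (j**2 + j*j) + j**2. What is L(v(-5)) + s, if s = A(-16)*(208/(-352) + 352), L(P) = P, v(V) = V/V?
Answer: 2968715/11 ≈ 2.6988e+5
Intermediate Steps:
v(V) = 1
A(j) = 3*j**2 (A(j) = (j**2 + j**2) + j**2 = 2*j**2 + j**2 = 3*j**2)
s = 2968704/11 (s = (3*(-16)**2)*(208/(-352) + 352) = (3*256)*(208*(-1/352) + 352) = 768*(-13/22 + 352) = 768*(7731/22) = 2968704/11 ≈ 2.6988e+5)
L(v(-5)) + s = 1 + 2968704/11 = 2968715/11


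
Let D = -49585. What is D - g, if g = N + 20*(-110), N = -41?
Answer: -47344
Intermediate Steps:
g = -2241 (g = -41 + 20*(-110) = -41 - 2200 = -2241)
D - g = -49585 - 1*(-2241) = -49585 + 2241 = -47344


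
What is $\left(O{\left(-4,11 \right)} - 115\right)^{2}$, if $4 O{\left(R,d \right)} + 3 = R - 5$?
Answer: $13924$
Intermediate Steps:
$O{\left(R,d \right)} = -2 + \frac{R}{4}$ ($O{\left(R,d \right)} = - \frac{3}{4} + \frac{R - 5}{4} = - \frac{3}{4} + \frac{-5 + R}{4} = - \frac{3}{4} + \left(- \frac{5}{4} + \frac{R}{4}\right) = -2 + \frac{R}{4}$)
$\left(O{\left(-4,11 \right)} - 115\right)^{2} = \left(\left(-2 + \frac{1}{4} \left(-4\right)\right) - 115\right)^{2} = \left(\left(-2 - 1\right) - 115\right)^{2} = \left(-3 - 115\right)^{2} = \left(-118\right)^{2} = 13924$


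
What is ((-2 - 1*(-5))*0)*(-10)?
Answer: 0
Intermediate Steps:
((-2 - 1*(-5))*0)*(-10) = ((-2 + 5)*0)*(-10) = (3*0)*(-10) = 0*(-10) = 0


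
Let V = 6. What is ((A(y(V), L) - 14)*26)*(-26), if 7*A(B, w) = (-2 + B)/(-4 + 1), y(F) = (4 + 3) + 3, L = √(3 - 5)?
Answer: 204152/21 ≈ 9721.5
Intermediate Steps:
L = I*√2 (L = √(-2) = I*√2 ≈ 1.4142*I)
y(F) = 10 (y(F) = 7 + 3 = 10)
A(B, w) = 2/21 - B/21 (A(B, w) = ((-2 + B)/(-4 + 1))/7 = ((-2 + B)/(-3))/7 = ((-2 + B)*(-⅓))/7 = (⅔ - B/3)/7 = 2/21 - B/21)
((A(y(V), L) - 14)*26)*(-26) = (((2/21 - 1/21*10) - 14)*26)*(-26) = (((2/21 - 10/21) - 14)*26)*(-26) = ((-8/21 - 14)*26)*(-26) = -302/21*26*(-26) = -7852/21*(-26) = 204152/21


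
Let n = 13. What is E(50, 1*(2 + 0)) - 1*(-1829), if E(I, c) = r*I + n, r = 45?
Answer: 4092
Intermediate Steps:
E(I, c) = 13 + 45*I (E(I, c) = 45*I + 13 = 13 + 45*I)
E(50, 1*(2 + 0)) - 1*(-1829) = (13 + 45*50) - 1*(-1829) = (13 + 2250) + 1829 = 2263 + 1829 = 4092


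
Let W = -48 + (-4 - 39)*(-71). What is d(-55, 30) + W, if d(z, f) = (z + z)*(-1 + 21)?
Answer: 805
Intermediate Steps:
W = 3005 (W = -48 - 43*(-71) = -48 + 3053 = 3005)
d(z, f) = 40*z (d(z, f) = (2*z)*20 = 40*z)
d(-55, 30) + W = 40*(-55) + 3005 = -2200 + 3005 = 805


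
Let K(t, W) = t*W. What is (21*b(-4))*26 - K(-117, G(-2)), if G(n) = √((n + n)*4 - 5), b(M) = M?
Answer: -2184 + 117*I*√21 ≈ -2184.0 + 536.16*I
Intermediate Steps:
G(n) = √(-5 + 8*n) (G(n) = √((2*n)*4 - 5) = √(8*n - 5) = √(-5 + 8*n))
K(t, W) = W*t
(21*b(-4))*26 - K(-117, G(-2)) = (21*(-4))*26 - √(-5 + 8*(-2))*(-117) = -84*26 - √(-5 - 16)*(-117) = -2184 - √(-21)*(-117) = -2184 - I*√21*(-117) = -2184 - (-117)*I*√21 = -2184 + 117*I*√21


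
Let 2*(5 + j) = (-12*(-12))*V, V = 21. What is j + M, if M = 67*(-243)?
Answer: -14774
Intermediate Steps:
M = -16281
j = 1507 (j = -5 + (-12*(-12)*21)/2 = -5 + (144*21)/2 = -5 + (1/2)*3024 = -5 + 1512 = 1507)
j + M = 1507 - 16281 = -14774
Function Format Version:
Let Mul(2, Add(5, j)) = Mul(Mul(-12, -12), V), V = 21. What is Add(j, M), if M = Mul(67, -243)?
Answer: -14774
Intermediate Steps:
M = -16281
j = 1507 (j = Add(-5, Mul(Rational(1, 2), Mul(Mul(-12, -12), 21))) = Add(-5, Mul(Rational(1, 2), Mul(144, 21))) = Add(-5, Mul(Rational(1, 2), 3024)) = Add(-5, 1512) = 1507)
Add(j, M) = Add(1507, -16281) = -14774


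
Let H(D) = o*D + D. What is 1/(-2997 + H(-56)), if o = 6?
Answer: -1/3389 ≈ -0.00029507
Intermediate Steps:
H(D) = 7*D (H(D) = 6*D + D = 7*D)
1/(-2997 + H(-56)) = 1/(-2997 + 7*(-56)) = 1/(-2997 - 392) = 1/(-3389) = -1/3389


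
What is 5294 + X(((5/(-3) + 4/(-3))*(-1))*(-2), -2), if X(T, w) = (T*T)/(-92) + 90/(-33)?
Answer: 1338593/253 ≈ 5290.9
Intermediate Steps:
X(T, w) = -30/11 - T**2/92 (X(T, w) = T**2*(-1/92) + 90*(-1/33) = -T**2/92 - 30/11 = -30/11 - T**2/92)
5294 + X(((5/(-3) + 4/(-3))*(-1))*(-2), -2) = 5294 + (-30/11 - 4*(5/(-3) + 4/(-3))**2/92) = 5294 + (-30/11 - 4*(5*(-1/3) + 4*(-1/3))**2/92) = 5294 + (-30/11 - 4*(-5/3 - 4/3)**2/92) = 5294 + (-30/11 - (-3*(-1)*(-2))**2/92) = 5294 + (-30/11 - (3*(-2))**2/92) = 5294 + (-30/11 - 1/92*(-6)**2) = 5294 + (-30/11 - 1/92*36) = 5294 + (-30/11 - 9/23) = 5294 - 789/253 = 1338593/253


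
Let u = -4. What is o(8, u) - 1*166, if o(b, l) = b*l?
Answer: -198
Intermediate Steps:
o(8, u) - 1*166 = 8*(-4) - 1*166 = -32 - 166 = -198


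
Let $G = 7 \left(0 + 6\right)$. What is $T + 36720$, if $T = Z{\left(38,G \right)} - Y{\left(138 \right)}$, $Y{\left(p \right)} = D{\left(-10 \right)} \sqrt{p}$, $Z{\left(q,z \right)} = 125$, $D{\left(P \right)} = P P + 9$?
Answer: $36845 - 109 \sqrt{138} \approx 35565.0$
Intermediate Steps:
$D{\left(P \right)} = 9 + P^{2}$ ($D{\left(P \right)} = P^{2} + 9 = 9 + P^{2}$)
$G = 42$ ($G = 7 \cdot 6 = 42$)
$Y{\left(p \right)} = 109 \sqrt{p}$ ($Y{\left(p \right)} = \left(9 + \left(-10\right)^{2}\right) \sqrt{p} = \left(9 + 100\right) \sqrt{p} = 109 \sqrt{p}$)
$T = 125 - 109 \sqrt{138} \approx -1155.5$
$T + 36720 = \left(125 - 109 \sqrt{138}\right) + 36720 = 36845 - 109 \sqrt{138}$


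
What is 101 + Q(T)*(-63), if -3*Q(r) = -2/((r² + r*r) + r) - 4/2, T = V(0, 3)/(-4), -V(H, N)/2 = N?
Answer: 52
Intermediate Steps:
V(H, N) = -2*N
T = 3/2 (T = -2*3/(-4) = -6*(-¼) = 3/2 ≈ 1.5000)
Q(r) = ⅔ + 2/(3*(r + 2*r²)) (Q(r) = -(-2/((r² + r*r) + r) - 4/2)/3 = -(-2/((r² + r²) + r) - 4*½)/3 = -(-2/(2*r² + r) - 2)/3 = -(-2/(r + 2*r²) - 2)/3 = -(-2 - 2/(r + 2*r²))/3 = ⅔ + 2/(3*(r + 2*r²)))
101 + Q(T)*(-63) = 101 + (2*(1 + 3/2 + 2*(3/2)²)/(3*(3/2)*(1 + 2*(3/2))))*(-63) = 101 + ((⅔)*(⅔)*(1 + 3/2 + 2*(9/4))/(1 + 3))*(-63) = 101 + ((⅔)*(⅔)*(1 + 3/2 + 9/2)/4)*(-63) = 101 + ((⅔)*(⅔)*(¼)*7)*(-63) = 101 + (7/9)*(-63) = 101 - 49 = 52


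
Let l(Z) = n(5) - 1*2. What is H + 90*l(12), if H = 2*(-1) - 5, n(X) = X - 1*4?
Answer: -97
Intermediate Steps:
n(X) = -4 + X (n(X) = X - 4 = -4 + X)
l(Z) = -1 (l(Z) = (-4 + 5) - 1*2 = 1 - 2 = -1)
H = -7 (H = -2 - 5 = -7)
H + 90*l(12) = -7 + 90*(-1) = -7 - 90 = -97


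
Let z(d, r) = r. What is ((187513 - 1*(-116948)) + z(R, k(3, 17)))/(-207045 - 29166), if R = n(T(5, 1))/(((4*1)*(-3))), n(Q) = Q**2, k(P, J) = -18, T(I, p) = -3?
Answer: -101481/78737 ≈ -1.2889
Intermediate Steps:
R = -3/4 (R = (-3)**2/(((4*1)*(-3))) = 9/((4*(-3))) = 9/(-12) = 9*(-1/12) = -3/4 ≈ -0.75000)
((187513 - 1*(-116948)) + z(R, k(3, 17)))/(-207045 - 29166) = ((187513 - 1*(-116948)) - 18)/(-207045 - 29166) = ((187513 + 116948) - 18)/(-236211) = (304461 - 18)*(-1/236211) = 304443*(-1/236211) = -101481/78737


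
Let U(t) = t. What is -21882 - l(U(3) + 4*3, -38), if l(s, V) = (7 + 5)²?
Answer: -22026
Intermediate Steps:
l(s, V) = 144 (l(s, V) = 12² = 144)
-21882 - l(U(3) + 4*3, -38) = -21882 - 1*144 = -21882 - 144 = -22026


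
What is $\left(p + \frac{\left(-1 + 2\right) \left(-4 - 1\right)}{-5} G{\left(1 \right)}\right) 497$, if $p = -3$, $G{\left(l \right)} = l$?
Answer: $-994$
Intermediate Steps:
$\left(p + \frac{\left(-1 + 2\right) \left(-4 - 1\right)}{-5} G{\left(1 \right)}\right) 497 = \left(-3 + \frac{\left(-1 + 2\right) \left(-4 - 1\right)}{-5} \cdot 1\right) 497 = \left(-3 + 1 \left(-5\right) \left(- \frac{1}{5}\right) 1\right) 497 = \left(-3 + \left(-5\right) \left(- \frac{1}{5}\right) 1\right) 497 = \left(-3 + 1 \cdot 1\right) 497 = \left(-3 + 1\right) 497 = \left(-2\right) 497 = -994$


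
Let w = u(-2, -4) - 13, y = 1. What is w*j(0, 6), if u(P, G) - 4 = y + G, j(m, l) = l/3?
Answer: -24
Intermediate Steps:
j(m, l) = l/3 (j(m, l) = l*(⅓) = l/3)
u(P, G) = 5 + G (u(P, G) = 4 + (1 + G) = 5 + G)
w = -12 (w = (5 - 4) - 13 = 1 - 13 = -12)
w*j(0, 6) = -4*6 = -12*2 = -24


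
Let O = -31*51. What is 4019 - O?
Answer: 5600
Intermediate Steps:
O = -1581
4019 - O = 4019 - 1*(-1581) = 4019 + 1581 = 5600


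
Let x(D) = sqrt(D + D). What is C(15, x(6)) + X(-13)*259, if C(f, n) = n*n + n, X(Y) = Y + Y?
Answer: -6722 + 2*sqrt(3) ≈ -6718.5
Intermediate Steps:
x(D) = sqrt(2)*sqrt(D) (x(D) = sqrt(2*D) = sqrt(2)*sqrt(D))
X(Y) = 2*Y
C(f, n) = n + n**2 (C(f, n) = n**2 + n = n + n**2)
C(15, x(6)) + X(-13)*259 = (sqrt(2)*sqrt(6))*(1 + sqrt(2)*sqrt(6)) + (2*(-13))*259 = (2*sqrt(3))*(1 + 2*sqrt(3)) - 26*259 = 2*sqrt(3)*(1 + 2*sqrt(3)) - 6734 = -6734 + 2*sqrt(3)*(1 + 2*sqrt(3))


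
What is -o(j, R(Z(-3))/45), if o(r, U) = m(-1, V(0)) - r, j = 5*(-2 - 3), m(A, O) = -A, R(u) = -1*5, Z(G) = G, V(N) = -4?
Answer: -26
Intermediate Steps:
R(u) = -5
j = -25 (j = 5*(-5) = -25)
o(r, U) = 1 - r (o(r, U) = -1*(-1) - r = 1 - r)
-o(j, R(Z(-3))/45) = -(1 - 1*(-25)) = -(1 + 25) = -1*26 = -26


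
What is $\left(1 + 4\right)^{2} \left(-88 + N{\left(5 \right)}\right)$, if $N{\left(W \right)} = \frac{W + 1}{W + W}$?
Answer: $-2185$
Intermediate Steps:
$N{\left(W \right)} = \frac{1 + W}{2 W}$
$\left(1 + 4\right)^{2} \left(-88 + N{\left(5 \right)}\right) = \left(1 + 4\right)^{2} \left(-88 + \frac{1 + 5}{2 \cdot 5}\right) = 5^{2} \left(-88 + \frac{1}{2} \cdot \frac{1}{5} \cdot 6\right) = 25 \left(-88 + \frac{3}{5}\right) = 25 \left(- \frac{437}{5}\right) = -2185$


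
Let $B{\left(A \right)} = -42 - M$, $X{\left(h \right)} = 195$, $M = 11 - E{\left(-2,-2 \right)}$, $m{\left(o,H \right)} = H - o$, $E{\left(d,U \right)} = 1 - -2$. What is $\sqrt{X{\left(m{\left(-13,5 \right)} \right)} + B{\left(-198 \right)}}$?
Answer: $\sqrt{145} \approx 12.042$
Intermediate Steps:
$E{\left(d,U \right)} = 3$ ($E{\left(d,U \right)} = 1 + 2 = 3$)
$M = 8$ ($M = 11 - 3 = 8$)
$B{\left(A \right)} = -50$ ($B{\left(A \right)} = -42 - 8 = -50$)
$\sqrt{X{\left(m{\left(-13,5 \right)} \right)} + B{\left(-198 \right)}} = \sqrt{195 - 50} = \sqrt{145}$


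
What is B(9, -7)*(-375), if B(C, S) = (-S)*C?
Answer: -23625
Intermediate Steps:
B(C, S) = -C*S
B(9, -7)*(-375) = -1*9*(-7)*(-375) = 63*(-375) = -23625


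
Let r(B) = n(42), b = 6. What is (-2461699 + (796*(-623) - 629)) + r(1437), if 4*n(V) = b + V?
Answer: -2958224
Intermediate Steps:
n(V) = 3/2 + V/4 (n(V) = (6 + V)/4 = 3/2 + V/4)
r(B) = 12 (r(B) = 3/2 + (¼)*42 = 3/2 + 21/2 = 12)
(-2461699 + (796*(-623) - 629)) + r(1437) = (-2461699 + (796*(-623) - 629)) + 12 = (-2461699 + (-495908 - 629)) + 12 = (-2461699 - 496537) + 12 = -2958236 + 12 = -2958224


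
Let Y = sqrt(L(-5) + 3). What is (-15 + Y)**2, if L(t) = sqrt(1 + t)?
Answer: (15 - sqrt(3 + 2*I))**2 ≈ 173.48 - 14.508*I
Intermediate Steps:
Y = sqrt(3 + 2*I) (Y = sqrt(sqrt(1 - 5) + 3) = sqrt(sqrt(-4) + 3) = sqrt(2*I + 3) = sqrt(3 + 2*I) ≈ 1.8174 + 0.55025*I)
(-15 + Y)**2 = (-15 + sqrt(3 + 2*I))**2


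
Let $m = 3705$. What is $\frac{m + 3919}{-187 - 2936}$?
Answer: $- \frac{7624}{3123} \approx -2.4412$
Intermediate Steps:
$\frac{m + 3919}{-187 - 2936} = \frac{3705 + 3919}{-187 - 2936} = \frac{7624}{-3123} = 7624 \left(- \frac{1}{3123}\right) = - \frac{7624}{3123}$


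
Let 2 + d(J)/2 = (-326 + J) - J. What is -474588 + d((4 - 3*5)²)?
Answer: -475244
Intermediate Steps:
d(J) = -656 (d(J) = -4 + 2*((-326 + J) - J) = -4 + 2*(-326) = -4 - 652 = -656)
-474588 + d((4 - 3*5)²) = -474588 - 656 = -475244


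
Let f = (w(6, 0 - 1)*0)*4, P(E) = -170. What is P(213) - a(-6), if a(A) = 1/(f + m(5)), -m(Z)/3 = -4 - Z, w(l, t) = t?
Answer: -4591/27 ≈ -170.04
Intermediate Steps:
f = 0 (f = ((0 - 1)*0)*4 = -1*0*4 = 0*4 = 0)
m(Z) = 12 + 3*Z (m(Z) = -3*(-4 - Z) = 12 + 3*Z)
a(A) = 1/27 (a(A) = 1/(0 + (12 + 3*5)) = 1/(0 + (12 + 15)) = 1/(0 + 27) = 1/27)
P(213) - a(-6) = -170 - 1*1/27 = -170 - 1/27 = -4591/27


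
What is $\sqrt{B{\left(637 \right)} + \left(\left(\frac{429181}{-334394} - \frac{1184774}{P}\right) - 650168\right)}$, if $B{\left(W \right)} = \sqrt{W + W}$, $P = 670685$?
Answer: $\frac{\sqrt{-32702561213294359381115919290 + 352088774950510718484700 \sqrt{26}}}{224273039890} \approx 806.31 i$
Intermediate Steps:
$B{\left(W \right)} = \sqrt{2} \sqrt{W}$ ($B{\left(W \right)} = \sqrt{2 W} = \sqrt{2} \sqrt{W}$)
$\sqrt{B{\left(637 \right)} + \left(\left(\frac{429181}{-334394} - \frac{1184774}{P}\right) - 650168\right)} = \sqrt{\sqrt{2} \sqrt{637} + \left(\left(\frac{429181}{-334394} - \frac{1184774}{670685}\right) - 650168\right)} = \sqrt{\sqrt{2} \cdot 7 \sqrt{13} + \left(\left(429181 \left(- \frac{1}{334394}\right) - \frac{1184774}{670685}\right) - 650168\right)} = \sqrt{7 \sqrt{26} - \frac{145815837825777461}{224273039890}} = \sqrt{- \frac{145815837825777461}{224273039890} + 7 \sqrt{26}}$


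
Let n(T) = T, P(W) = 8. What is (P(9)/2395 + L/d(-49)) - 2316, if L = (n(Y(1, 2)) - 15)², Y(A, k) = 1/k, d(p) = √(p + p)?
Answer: -5546812/2395 - 841*I*√2/56 ≈ -2316.0 - 21.238*I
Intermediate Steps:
d(p) = √2*√p (d(p) = √(2*p) = √2*√p)
L = 841/4 (L = (1/2 - 15)² = (½ - 15)² = (-29/2)² = 841/4 ≈ 210.25)
(P(9)/2395 + L/d(-49)) - 2316 = (8/2395 + 841/(4*((√2*√(-49))))) - 2316 = (8*(1/2395) + 841/(4*((√2*(7*I))))) - 2316 = (8/2395 + 841/(4*((7*I*√2)))) - 2316 = (8/2395 + 841*(-I*√2/14)/4) - 2316 = (8/2395 - 841*I*√2/56) - 2316 = -5546812/2395 - 841*I*√2/56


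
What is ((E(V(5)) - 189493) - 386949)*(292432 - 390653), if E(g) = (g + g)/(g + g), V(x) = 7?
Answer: 56618611461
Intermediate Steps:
E(g) = 1 (E(g) = (2*g)/((2*g)) = (2*g)*(1/(2*g)) = 1)
((E(V(5)) - 189493) - 386949)*(292432 - 390653) = ((1 - 189493) - 386949)*(292432 - 390653) = (-189492 - 386949)*(-98221) = -576441*(-98221) = 56618611461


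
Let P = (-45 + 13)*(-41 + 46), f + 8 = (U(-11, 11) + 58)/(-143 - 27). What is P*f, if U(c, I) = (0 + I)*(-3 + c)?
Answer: 20224/17 ≈ 1189.6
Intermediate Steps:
U(c, I) = I*(-3 + c)
f = -632/85 (f = -8 + (11*(-3 - 11) + 58)/(-143 - 27) = -8 + (11*(-14) + 58)/(-170) = -8 + (-154 + 58)*(-1/170) = -8 - 96*(-1/170) = -8 + 48/85 = -632/85 ≈ -7.4353)
P = -160 (P = -32*5 = -160)
P*f = -160*(-632/85) = 20224/17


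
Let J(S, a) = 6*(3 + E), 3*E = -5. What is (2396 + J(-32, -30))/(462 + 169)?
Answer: 2404/631 ≈ 3.8098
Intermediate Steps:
E = -5/3 (E = (⅓)*(-5) = -5/3 ≈ -1.6667)
J(S, a) = 8 (J(S, a) = 6*(3 - 5/3) = 6*(4/3) = 8)
(2396 + J(-32, -30))/(462 + 169) = (2396 + 8)/(462 + 169) = 2404/631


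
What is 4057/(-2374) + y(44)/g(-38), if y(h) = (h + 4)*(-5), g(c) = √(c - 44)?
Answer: -4057/2374 + 120*I*√82/41 ≈ -1.7089 + 26.504*I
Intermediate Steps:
g(c) = √(-44 + c)
y(h) = -20 - 5*h (y(h) = (4 + h)*(-5) = -20 - 5*h)
4057/(-2374) + y(44)/g(-38) = 4057/(-2374) + (-20 - 5*44)/(√(-44 - 38)) = 4057*(-1/2374) + (-20 - 220)/(√(-82)) = -4057/2374 - 240*(-I*√82/82) = -4057/2374 - (-120)*I*√82/41 = -4057/2374 + 120*I*√82/41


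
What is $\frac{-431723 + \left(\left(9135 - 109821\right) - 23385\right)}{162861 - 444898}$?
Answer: $\frac{555794}{282037} \approx 1.9706$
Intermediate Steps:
$\frac{-431723 + \left(\left(9135 - 109821\right) - 23385\right)}{162861 - 444898} = \frac{-431723 + \left(\left(9135 - 109821\right) - 23385\right)}{-282037} = \left(-431723 - 124071\right) \left(- \frac{1}{282037}\right) = \left(-555794\right) \left(- \frac{1}{282037}\right) = \frac{555794}{282037}$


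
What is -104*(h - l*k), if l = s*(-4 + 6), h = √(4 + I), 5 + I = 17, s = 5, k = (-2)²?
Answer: 3744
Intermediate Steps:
k = 4
I = 12 (I = -5 + 17 = 12)
h = 4 (h = √(4 + 12) = √16 = 4)
l = 10 (l = 5*(-4 + 6) = 5*2 = 10)
-104*(h - l*k) = -104*(4 - 10*4) = -104*(4 - 1*40) = -104*(4 - 40) = -104*(-36) = 3744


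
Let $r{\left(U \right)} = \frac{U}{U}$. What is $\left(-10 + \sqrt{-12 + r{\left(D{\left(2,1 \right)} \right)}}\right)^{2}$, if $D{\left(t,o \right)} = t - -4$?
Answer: $\left(10 - i \sqrt{11}\right)^{2} \approx 89.0 - 66.333 i$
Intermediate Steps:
$D{\left(t,o \right)} = 4 + t$ ($D{\left(t,o \right)} = t + 4 = 4 + t$)
$r{\left(U \right)} = 1$
$\left(-10 + \sqrt{-12 + r{\left(D{\left(2,1 \right)} \right)}}\right)^{2} = \left(-10 + \sqrt{-12 + 1}\right)^{2} = \left(-10 + \sqrt{-11}\right)^{2} = \left(-10 + i \sqrt{11}\right)^{2}$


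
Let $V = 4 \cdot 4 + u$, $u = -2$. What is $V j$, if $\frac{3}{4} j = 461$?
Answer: $\frac{25816}{3} \approx 8605.3$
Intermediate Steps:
$V = 14$ ($V = 4 \cdot 4 - 2 = 16 - 2 = 14$)
$j = \frac{1844}{3}$ ($j = \frac{4}{3} \cdot 461 = \frac{1844}{3} \approx 614.67$)
$V j = 14 \cdot \frac{1844}{3} = \frac{25816}{3}$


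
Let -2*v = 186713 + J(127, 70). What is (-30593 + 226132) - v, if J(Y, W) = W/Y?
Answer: 73379527/254 ≈ 2.8890e+5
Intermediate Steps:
v = -23712621/254 (v = -(186713 + 70/127)/2 = -½*23712621/127 = -23712621/254 ≈ -93357.)
(-30593 + 226132) - v = (-30593 + 226132) - 1*(-23712621/254) = 195539 + 23712621/254 = 73379527/254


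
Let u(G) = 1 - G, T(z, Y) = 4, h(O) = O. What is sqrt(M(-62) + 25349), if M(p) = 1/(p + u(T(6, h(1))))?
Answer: 6*sqrt(2974985)/65 ≈ 159.21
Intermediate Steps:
M(p) = 1/(-3 + p) (M(p) = 1/(p + (1 - 1*4)) = 1/(p + (1 - 4)) = 1/(p - 3) = 1/(-3 + p))
sqrt(M(-62) + 25349) = sqrt(1/(-3 - 62) + 25349) = sqrt(1/(-65) + 25349) = sqrt(-1/65 + 25349) = sqrt(1647684/65) = 6*sqrt(2974985)/65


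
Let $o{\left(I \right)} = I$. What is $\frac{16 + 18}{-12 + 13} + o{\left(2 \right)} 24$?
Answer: $82$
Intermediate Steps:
$\frac{16 + 18}{-12 + 13} + o{\left(2 \right)} 24 = \frac{16 + 18}{-12 + 13} + 2 \cdot 24 = \frac{34}{1} + 48 = 34 \cdot 1 + 48 = 34 + 48 = 82$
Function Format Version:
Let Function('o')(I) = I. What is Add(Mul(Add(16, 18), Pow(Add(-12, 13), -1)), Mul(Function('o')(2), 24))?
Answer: 82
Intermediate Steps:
Add(Mul(Add(16, 18), Pow(Add(-12, 13), -1)), Mul(Function('o')(2), 24)) = Add(Mul(Add(16, 18), Pow(Add(-12, 13), -1)), Mul(2, 24)) = Add(Mul(34, Pow(1, -1)), 48) = Add(Mul(34, 1), 48) = Add(34, 48) = 82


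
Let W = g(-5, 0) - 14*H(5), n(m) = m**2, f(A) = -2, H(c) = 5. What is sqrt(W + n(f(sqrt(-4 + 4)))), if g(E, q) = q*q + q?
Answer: I*sqrt(66) ≈ 8.124*I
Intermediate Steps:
g(E, q) = q + q**2 (g(E, q) = q**2 + q = q + q**2)
W = -70 (W = 0*(1 + 0) - 14*5 = 0*1 - 70 = 0 - 70 = -70)
sqrt(W + n(f(sqrt(-4 + 4)))) = sqrt(-70 + (-2)**2) = sqrt(-70 + 4) = sqrt(-66) = I*sqrt(66)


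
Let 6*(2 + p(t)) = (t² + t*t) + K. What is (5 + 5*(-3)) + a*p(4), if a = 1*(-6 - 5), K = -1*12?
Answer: -74/3 ≈ -24.667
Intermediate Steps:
K = -12
a = -11 (a = 1*(-11) = -11)
p(t) = -4 + t²/3 (p(t) = -2 + ((t² + t*t) - 12)/6 = -2 + ((t² + t²) - 12)/6 = -2 + (2*t² - 12)/6 = -2 + (-12 + 2*t²)/6 = -2 + (-2 + t²/3) = -4 + t²/3)
(5 + 5*(-3)) + a*p(4) = (5 + 5*(-3)) - 11*(-4 + (⅓)*4²) = (5 - 15) - 11*(-4 + (⅓)*16) = -10 - 11*(-4 + 16/3) = -10 - 11*4/3 = -10 - 44/3 = -74/3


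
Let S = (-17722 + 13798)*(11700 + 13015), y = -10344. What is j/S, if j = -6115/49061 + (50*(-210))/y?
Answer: -2510483/273427389648408 ≈ -9.1815e-9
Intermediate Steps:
j = 37657245/42290582 (j = -6115/49061 + (50*(-210))/(-10344) = -6115*1/49061 - 10500*(-1/10344) = -6115/49061 + 875/862 = 37657245/42290582 ≈ 0.89044)
S = -96981660 (S = -3924*24715 = -96981660)
j/S = (37657245/42290582)/(-96981660) = (37657245/42290582)*(-1/96981660) = -2510483/273427389648408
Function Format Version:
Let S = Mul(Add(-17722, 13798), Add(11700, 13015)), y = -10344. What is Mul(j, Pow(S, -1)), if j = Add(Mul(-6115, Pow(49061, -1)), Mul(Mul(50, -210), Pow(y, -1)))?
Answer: Rational(-2510483, 273427389648408) ≈ -9.1815e-9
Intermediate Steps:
j = Rational(37657245, 42290582) (j = Add(Mul(-6115, Pow(49061, -1)), Mul(Mul(50, -210), Pow(-10344, -1))) = Add(Mul(-6115, Rational(1, 49061)), Mul(-10500, Rational(-1, 10344))) = Add(Rational(-6115, 49061), Rational(875, 862)) = Rational(37657245, 42290582) ≈ 0.89044)
S = -96981660 (S = Mul(-3924, 24715) = -96981660)
Mul(j, Pow(S, -1)) = Mul(Rational(37657245, 42290582), Pow(-96981660, -1)) = Mul(Rational(37657245, 42290582), Rational(-1, 96981660)) = Rational(-2510483, 273427389648408)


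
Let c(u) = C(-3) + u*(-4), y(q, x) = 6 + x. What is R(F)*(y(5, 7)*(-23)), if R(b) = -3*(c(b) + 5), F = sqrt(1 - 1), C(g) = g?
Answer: 1794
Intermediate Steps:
c(u) = -3 - 4*u (c(u) = -3 + u*(-4) = -3 - 4*u)
F = 0 (F = sqrt(0) = 0)
R(b) = -6 + 12*b (R(b) = -3*((-3 - 4*b) + 5) = -3*(2 - 4*b) = -6 + 12*b)
R(F)*(y(5, 7)*(-23)) = (-6 + 12*0)*((6 + 7)*(-23)) = (-6 + 0)*(13*(-23)) = -6*(-299) = 1794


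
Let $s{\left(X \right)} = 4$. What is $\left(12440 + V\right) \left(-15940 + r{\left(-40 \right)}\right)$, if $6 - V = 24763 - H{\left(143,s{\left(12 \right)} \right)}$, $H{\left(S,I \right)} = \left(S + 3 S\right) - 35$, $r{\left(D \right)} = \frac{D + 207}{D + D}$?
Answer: $\frac{751191163}{4} \approx 1.878 \cdot 10^{8}$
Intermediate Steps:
$r{\left(D \right)} = \frac{207 + D}{2 D}$
$H{\left(S,I \right)} = -35 + 4 S$ ($H{\left(S,I \right)} = 4 S - 35 = -35 + 4 S$)
$V = -24220$ ($V = 6 - \left(24763 - \left(-35 + 4 \cdot 143\right)\right) = 6 - \left(24763 - \left(-35 + 572\right)\right) = 6 - \left(24763 - 537\right) = 6 - 24226 = -24220$)
$\left(12440 + V\right) \left(-15940 + r{\left(-40 \right)}\right) = \left(12440 - 24220\right) \left(-15940 + \frac{207 - 40}{2 \left(-40\right)}\right) = - 11780 \left(-15940 + \frac{1}{2} \left(- \frac{1}{40}\right) 167\right) = - 11780 \left(-15940 - \frac{167}{80}\right) = \left(-11780\right) \left(- \frac{1275367}{80}\right) = \frac{751191163}{4}$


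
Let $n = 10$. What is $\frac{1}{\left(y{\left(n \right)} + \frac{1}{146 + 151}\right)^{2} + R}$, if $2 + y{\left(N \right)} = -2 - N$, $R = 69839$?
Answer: $\frac{88209}{6177709000} \approx 1.4279 \cdot 10^{-5}$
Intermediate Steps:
$y{\left(N \right)} = -4 - N$ ($y{\left(N \right)} = -2 - \left(2 + N\right) = -4 - N$)
$\frac{1}{\left(y{\left(n \right)} + \frac{1}{146 + 151}\right)^{2} + R} = \frac{1}{\left(\left(-4 - 10\right) + \frac{1}{146 + 151}\right)^{2} + 69839} = \frac{1}{\left(\left(-4 - 10\right) + \frac{1}{297}\right)^{2} + 69839} = \frac{1}{\left(-14 + \frac{1}{297}\right)^{2} + 69839} = \frac{1}{\left(- \frac{4157}{297}\right)^{2} + 69839} = \frac{1}{\frac{17280649}{88209} + 69839} = \frac{1}{\frac{6177709000}{88209}} = \frac{88209}{6177709000}$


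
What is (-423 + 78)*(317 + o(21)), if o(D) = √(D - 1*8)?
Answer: -109365 - 345*√13 ≈ -1.1061e+5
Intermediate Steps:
o(D) = √(-8 + D) (o(D) = √(D - 8) = √(-8 + D))
(-423 + 78)*(317 + o(21)) = (-423 + 78)*(317 + √(-8 + 21)) = -345*(317 + √13) = -109365 - 345*√13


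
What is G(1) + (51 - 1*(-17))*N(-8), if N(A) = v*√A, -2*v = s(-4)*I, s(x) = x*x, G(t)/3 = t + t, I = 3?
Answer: 6 - 3264*I*√2 ≈ 6.0 - 4616.0*I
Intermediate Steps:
G(t) = 6*t (G(t) = 3*(t + t) = 3*(2*t) = 6*t)
s(x) = x²
v = -24 (v = -(-4)²*3/2 = -8*3 = -½*48 = -24)
N(A) = -24*√A
G(1) + (51 - 1*(-17))*N(-8) = 6*1 + (51 - 1*(-17))*(-48*I*√2) = 6 + (51 + 17)*(-48*I*√2) = 6 + 68*(-48*I*√2) = 6 - 3264*I*√2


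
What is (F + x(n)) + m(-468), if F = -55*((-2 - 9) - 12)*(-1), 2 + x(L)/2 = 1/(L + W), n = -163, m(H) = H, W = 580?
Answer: -724327/417 ≈ -1737.0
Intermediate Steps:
x(L) = -4 + 2/(580 + L) (x(L) = -4 + 2/(L + 580) = -4 + 2/(580 + L))
F = -1265 (F = -55*(-11 - 12)*(-1) = -55*(-23)*(-1) = 1265*(-1) = -1265)
(F + x(n)) + m(-468) = (-1265 + 2*(-1159 - 2*(-163))/(580 - 163)) - 468 = (-1265 + 2*(-1159 + 326)/417) - 468 = (-1265 + 2*(1/417)*(-833)) - 468 = (-1265 - 1666/417) - 468 = -529171/417 - 468 = -724327/417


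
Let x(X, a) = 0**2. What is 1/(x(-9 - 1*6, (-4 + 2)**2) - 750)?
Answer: -1/750 ≈ -0.0013333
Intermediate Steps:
x(X, a) = 0
1/(x(-9 - 1*6, (-4 + 2)**2) - 750) = 1/(0 - 750) = 1/(-750) = -1/750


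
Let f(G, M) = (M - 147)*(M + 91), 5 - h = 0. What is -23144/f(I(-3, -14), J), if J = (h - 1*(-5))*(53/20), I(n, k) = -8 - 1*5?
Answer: 92576/56635 ≈ 1.6346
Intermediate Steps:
h = 5 (h = 5 - 1*0 = 5 + 0 = 5)
I(n, k) = -13 (I(n, k) = -8 - 5 = -13)
J = 53/2 (J = (5 - 1*(-5))*(53/20) = (5 + 5)*(53*(1/20)) = 10*(53/20) = 53/2 ≈ 26.500)
f(G, M) = (-147 + M)*(91 + M)
-23144/f(I(-3, -14), J) = -23144/(-13377 + (53/2)² - 56*53/2) = -23144/(-13377 + 2809/4 - 1484) = -23144/(-56635/4) = -23144*(-4/56635) = 92576/56635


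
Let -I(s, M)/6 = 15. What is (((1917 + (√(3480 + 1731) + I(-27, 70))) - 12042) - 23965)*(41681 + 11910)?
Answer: -1831740380 + 160773*√579 ≈ -1.8279e+9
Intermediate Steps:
I(s, M) = -90 (I(s, M) = -6*15 = -90)
(((1917 + (√(3480 + 1731) + I(-27, 70))) - 12042) - 23965)*(41681 + 11910) = (((1917 + (√(3480 + 1731) - 90)) - 12042) - 23965)*(41681 + 11910) = (((1917 + (√5211 - 90)) - 12042) - 23965)*53591 = (((1917 + (3*√579 - 90)) - 12042) - 23965)*53591 = (((1917 + (-90 + 3*√579)) - 12042) - 23965)*53591 = (((1827 + 3*√579) - 12042) - 23965)*53591 = ((-10215 + 3*√579) - 23965)*53591 = (-34180 + 3*√579)*53591 = -1831740380 + 160773*√579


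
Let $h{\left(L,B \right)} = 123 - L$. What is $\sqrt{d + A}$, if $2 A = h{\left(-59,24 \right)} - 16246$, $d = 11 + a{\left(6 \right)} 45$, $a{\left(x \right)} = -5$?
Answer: $i \sqrt{8246} \approx 90.807 i$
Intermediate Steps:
$d = -214$ ($d = 11 - 225 = -214$)
$A = -8032$ ($A = \frac{\left(123 - -59\right) - 16246}{2} = \frac{\left(123 + 59\right) - 16246}{2} = \frac{182 - 16246}{2} = \frac{1}{2} \left(-16064\right) = -8032$)
$\sqrt{d + A} = \sqrt{-214 - 8032} = \sqrt{-8246} = i \sqrt{8246}$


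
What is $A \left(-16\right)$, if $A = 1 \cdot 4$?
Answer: $-64$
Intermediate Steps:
$A = 4$
$A \left(-16\right) = 4 \left(-16\right) = -64$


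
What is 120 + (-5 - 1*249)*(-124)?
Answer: 31616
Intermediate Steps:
120 + (-5 - 1*249)*(-124) = 120 + (-5 - 249)*(-124) = 120 - 254*(-124) = 120 + 31496 = 31616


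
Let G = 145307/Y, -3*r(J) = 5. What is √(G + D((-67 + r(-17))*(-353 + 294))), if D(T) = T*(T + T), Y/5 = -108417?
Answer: √9646299168549296705/542085 ≈ 5729.5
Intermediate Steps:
r(J) = -5/3 (r(J) = -⅓*5 = -5/3)
Y = -542085 (Y = 5*(-108417) = -542085)
D(T) = 2*T² (D(T) = T*(2*T) = 2*T²)
G = -145307/542085 (G = 145307/(-542085) = 145307*(-1/542085) = -145307/542085 ≈ -0.26805)
√(G + D((-67 + r(-17))*(-353 + 294))) = √(-145307/542085 + 2*((-67 - 5/3)*(-353 + 294))²) = √(-145307/542085 + 2*(-206/3*(-59))²) = √(-145307/542085 + 2*(12154/3)²) = √(-145307/542085 + 2*(147719716/9)) = √(-145307/542085 + 295439432/9) = √(53384427729319/1626255) = √9646299168549296705/542085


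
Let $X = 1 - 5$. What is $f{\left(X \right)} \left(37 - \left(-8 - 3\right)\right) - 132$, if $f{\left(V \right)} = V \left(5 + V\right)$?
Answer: $-324$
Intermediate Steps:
$X = -4$
$f{\left(X \right)} \left(37 - \left(-8 - 3\right)\right) - 132 = - 4 \left(5 - 4\right) \left(37 - \left(-8 - 3\right)\right) - 132 = \left(-4\right) 1 \left(37 - -11\right) - 132 = - 4 \left(37 + 11\right) - 132 = \left(-4\right) 48 - 132 = -192 - 132 = -324$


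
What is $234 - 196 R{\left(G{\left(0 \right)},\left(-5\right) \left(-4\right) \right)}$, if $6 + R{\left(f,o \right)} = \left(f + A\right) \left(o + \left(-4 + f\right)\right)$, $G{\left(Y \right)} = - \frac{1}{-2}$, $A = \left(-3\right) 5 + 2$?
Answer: $41835$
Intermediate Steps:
$A = -13$ ($A = -15 + 2 = -13$)
$G{\left(Y \right)} = \frac{1}{2}$ ($G{\left(Y \right)} = \left(-1\right) \left(- \frac{1}{2}\right) = \frac{1}{2}$)
$R{\left(f,o \right)} = -6 + \left(-13 + f\right) \left(-4 + f + o\right)$ ($R{\left(f,o \right)} = -6 + \left(f - 13\right) \left(o + \left(-4 + f\right)\right) = -6 + \left(-13 + f\right) \left(-4 + f + o\right)$)
$234 - 196 R{\left(G{\left(0 \right)},\left(-5\right) \left(-4\right) \right)} = 234 - 196 \left(46 + \left(\frac{1}{2}\right)^{2} - \frac{17}{2} - 13 \left(\left(-5\right) \left(-4\right)\right) + \frac{\left(-5\right) \left(-4\right)}{2}\right) = 234 - 196 \left(46 + \frac{1}{4} - \frac{17}{2} - 260 + \frac{1}{2} \cdot 20\right) = 234 - 196 \left(46 + \frac{1}{4} - \frac{17}{2} - 260 + 10\right) = 234 - -41601 = 234 + 41601 = 41835$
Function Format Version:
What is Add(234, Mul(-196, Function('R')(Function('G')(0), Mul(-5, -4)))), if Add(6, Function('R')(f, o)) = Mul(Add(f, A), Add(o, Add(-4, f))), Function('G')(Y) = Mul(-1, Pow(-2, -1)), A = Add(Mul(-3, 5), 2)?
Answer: 41835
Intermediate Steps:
A = -13 (A = Add(-15, 2) = -13)
Function('G')(Y) = Rational(1, 2) (Function('G')(Y) = Mul(-1, Rational(-1, 2)) = Rational(1, 2))
Function('R')(f, o) = Add(-6, Mul(Add(-13, f), Add(-4, f, o))) (Function('R')(f, o) = Add(-6, Mul(Add(f, -13), Add(o, Add(-4, f)))) = Add(-6, Mul(Add(-13, f), Add(-4, f, o))))
Add(234, Mul(-196, Function('R')(Function('G')(0), Mul(-5, -4)))) = Add(234, Mul(-196, Add(46, Pow(Rational(1, 2), 2), Mul(-17, Rational(1, 2)), Mul(-13, Mul(-5, -4)), Mul(Rational(1, 2), Mul(-5, -4))))) = Add(234, Mul(-196, Add(46, Rational(1, 4), Rational(-17, 2), Mul(-13, 20), Mul(Rational(1, 2), 20)))) = Add(234, Mul(-196, Add(46, Rational(1, 4), Rational(-17, 2), -260, 10))) = Add(234, Mul(-196, Rational(-849, 4))) = Add(234, 41601) = 41835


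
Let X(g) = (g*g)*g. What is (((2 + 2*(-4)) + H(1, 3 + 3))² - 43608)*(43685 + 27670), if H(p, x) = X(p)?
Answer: -3109864965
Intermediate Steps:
X(g) = g³ (X(g) = g²*g = g³)
H(p, x) = p³
(((2 + 2*(-4)) + H(1, 3 + 3))² - 43608)*(43685 + 27670) = (((2 + 2*(-4)) + 1³)² - 43608)*(43685 + 27670) = (((2 - 8) + 1)² - 43608)*71355 = ((-6 + 1)² - 43608)*71355 = ((-5)² - 43608)*71355 = (25 - 43608)*71355 = -43583*71355 = -3109864965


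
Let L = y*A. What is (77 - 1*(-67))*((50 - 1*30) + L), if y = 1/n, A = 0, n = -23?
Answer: 2880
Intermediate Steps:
y = -1/23 (y = 1/(-23) = -1/23 ≈ -0.043478)
L = 0 (L = -1/23*0 = 0)
(77 - 1*(-67))*((50 - 1*30) + L) = (77 - 1*(-67))*((50 - 1*30) + 0) = (77 + 67)*((50 - 30) + 0) = 144*(20 + 0) = 144*20 = 2880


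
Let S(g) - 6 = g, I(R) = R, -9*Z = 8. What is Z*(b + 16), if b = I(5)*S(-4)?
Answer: -208/9 ≈ -23.111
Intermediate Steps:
Z = -8/9 (Z = -⅑*8 = -8/9 ≈ -0.88889)
S(g) = 6 + g
b = 10 (b = 5*(6 - 4) = 5*2 = 10)
Z*(b + 16) = -8*(10 + 16)/9 = -8/9*26 = -208/9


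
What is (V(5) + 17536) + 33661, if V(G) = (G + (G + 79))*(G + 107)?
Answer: 61165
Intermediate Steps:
V(G) = (79 + 2*G)*(107 + G) (V(G) = (G + (79 + G))*(107 + G) = (79 + 2*G)*(107 + G))
(V(5) + 17536) + 33661 = ((8453 + 2*5² + 293*5) + 17536) + 33661 = ((8453 + 2*25 + 1465) + 17536) + 33661 = ((8453 + 50 + 1465) + 17536) + 33661 = (9968 + 17536) + 33661 = 27504 + 33661 = 61165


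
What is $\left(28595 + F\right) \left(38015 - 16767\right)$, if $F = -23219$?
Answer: $114229248$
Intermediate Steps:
$\left(28595 + F\right) \left(38015 - 16767\right) = \left(28595 - 23219\right) \left(38015 - 16767\right) = 5376 \cdot 21248 = 114229248$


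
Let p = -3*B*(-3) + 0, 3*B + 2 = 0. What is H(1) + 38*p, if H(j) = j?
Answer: -227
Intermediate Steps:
B = -2/3 (B = -2/3 + (1/3)*0 = -2/3 + 0 = -2/3 ≈ -0.66667)
p = -6 (p = -(-2)*(-3) + 0 = -3*2 + 0 = -6 + 0 = -6)
H(1) + 38*p = 1 + 38*(-6) = 1 - 228 = -227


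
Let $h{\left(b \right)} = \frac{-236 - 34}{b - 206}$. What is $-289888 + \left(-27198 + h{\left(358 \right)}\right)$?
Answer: $- \frac{24098671}{76} \approx -3.1709 \cdot 10^{5}$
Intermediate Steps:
$h{\left(b \right)} = - \frac{270}{-206 + b}$
$-289888 + \left(-27198 + h{\left(358 \right)}\right) = -289888 - \left(27198 + \frac{270}{-206 + 358}\right) = -289888 - \left(27198 + \frac{270}{152}\right) = -289888 - \frac{2067183}{76} = - \frac{24098671}{76}$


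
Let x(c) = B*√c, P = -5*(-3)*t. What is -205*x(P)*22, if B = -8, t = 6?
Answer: 108240*√10 ≈ 3.4229e+5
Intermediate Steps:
P = 90 (P = -5*(-3)*6 = -(-15)*6 = -1*(-90) = 90)
x(c) = -8*√c
-205*x(P)*22 = -205*(-24*√10)*22 = -(-108240)*√10 = 108240*√10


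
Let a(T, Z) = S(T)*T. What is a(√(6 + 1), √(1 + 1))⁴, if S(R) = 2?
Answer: 784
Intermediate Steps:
a(T, Z) = 2*T
a(√(6 + 1), √(1 + 1))⁴ = (2*√(6 + 1))⁴ = (2*√7)⁴ = 784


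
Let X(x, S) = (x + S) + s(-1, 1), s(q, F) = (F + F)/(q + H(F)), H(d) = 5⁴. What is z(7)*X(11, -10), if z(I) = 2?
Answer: 313/156 ≈ 2.0064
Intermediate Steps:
H(d) = 625
s(q, F) = 2*F/(625 + q) (s(q, F) = (F + F)/(q + 625) = (2*F)/(625 + q) = 2*F/(625 + q))
X(x, S) = 1/312 + S + x (X(x, S) = (x + S) + 2*1/(625 - 1) = (S + x) + 2*1/624 = (S + x) + 2*1*(1/624) = (S + x) + 1/312 = 1/312 + S + x)
z(7)*X(11, -10) = 2*(1/312 - 10 + 11) = 2*(313/312) = 313/156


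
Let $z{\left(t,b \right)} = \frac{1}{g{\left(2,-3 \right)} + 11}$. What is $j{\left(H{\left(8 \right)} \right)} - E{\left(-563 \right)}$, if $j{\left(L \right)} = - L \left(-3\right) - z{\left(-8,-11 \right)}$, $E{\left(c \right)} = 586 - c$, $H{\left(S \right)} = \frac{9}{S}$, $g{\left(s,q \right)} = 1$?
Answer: $- \frac{27497}{24} \approx -1145.7$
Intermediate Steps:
$z{\left(t,b \right)} = \frac{1}{12}$ ($z{\left(t,b \right)} = \frac{1}{1 + 11} = \frac{1}{12}$)
$j{\left(L \right)} = - \frac{1}{12} + 3 L$ ($j{\left(L \right)} = - L \left(-3\right) - \frac{1}{12} = 3 L - \frac{1}{12} = - \frac{1}{12} + 3 L$)
$j{\left(H{\left(8 \right)} \right)} - E{\left(-563 \right)} = \left(- \frac{1}{12} + 3 \cdot \frac{9}{8}\right) - \left(586 - -563\right) = \left(- \frac{1}{12} + 3 \cdot 9 \cdot \frac{1}{8}\right) - \left(586 + 563\right) = \left(- \frac{1}{12} + 3 \cdot \frac{9}{8}\right) - 1149 = \left(- \frac{1}{12} + \frac{27}{8}\right) - 1149 = \frac{79}{24} - 1149 = - \frac{27497}{24}$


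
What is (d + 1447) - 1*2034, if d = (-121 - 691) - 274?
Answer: -1673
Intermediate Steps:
d = -1086 (d = -812 - 274 = -1086)
(d + 1447) - 1*2034 = (-1086 + 1447) - 1*2034 = 361 - 2034 = -1673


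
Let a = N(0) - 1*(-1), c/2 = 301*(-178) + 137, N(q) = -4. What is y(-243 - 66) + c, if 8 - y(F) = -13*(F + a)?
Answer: -110930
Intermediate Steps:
c = -106882 (c = 2*(301*(-178) + 137) = 2*(-53578 + 137) = 2*(-53441) = -106882)
a = -3 (a = -4 - 1*(-1) = -4 + 1 = -3)
y(F) = -31 + 13*F (y(F) = 8 - (-13)*(F - 3) = 8 - (-13)*(-3 + F) = 8 - (39 - 13*F) = 8 + (-39 + 13*F) = -31 + 13*F)
y(-243 - 66) + c = (-31 + 13*(-243 - 66)) - 106882 = (-31 + 13*(-309)) - 106882 = (-31 - 4017) - 106882 = -4048 - 106882 = -110930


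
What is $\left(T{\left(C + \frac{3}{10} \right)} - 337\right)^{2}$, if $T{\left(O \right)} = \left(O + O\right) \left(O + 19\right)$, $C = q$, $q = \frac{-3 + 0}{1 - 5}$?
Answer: $\frac{3478522441}{40000} \approx 86963.0$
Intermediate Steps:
$q = \frac{3}{4}$ ($q = - \frac{3}{-4} = \left(-3\right) \left(- \frac{1}{4}\right) = \frac{3}{4} \approx 0.75$)
$C = \frac{3}{4} \approx 0.75$
$T{\left(O \right)} = 2 O \left(19 + O\right)$
$\left(T{\left(C + \frac{3}{10} \right)} - 337\right)^{2} = \left(2 \left(\frac{3}{4} + \frac{3}{10}\right) \left(19 + \left(\frac{3}{4} + \frac{3}{10}\right)\right) - 337\right)^{2} = \left(2 \cdot \frac{21}{20} \left(19 + \frac{21}{20}\right) - 337\right)^{2} = \left(2 \cdot \frac{21}{20} \cdot \frac{401}{20} - 337\right)^{2} = \left(\frac{8421}{200} - 337\right)^{2} = \left(- \frac{58979}{200}\right)^{2} = \frac{3478522441}{40000}$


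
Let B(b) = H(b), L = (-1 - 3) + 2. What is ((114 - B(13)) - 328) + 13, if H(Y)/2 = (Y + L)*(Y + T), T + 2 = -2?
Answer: -399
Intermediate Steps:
T = -4 (T = -2 - 2 = -4)
L = -2 (L = -4 + 2 = -2)
H(Y) = 2*(-4 + Y)*(-2 + Y) (H(Y) = 2*((Y - 2)*(Y - 4)) = 2*((-2 + Y)*(-4 + Y)) = 2*((-4 + Y)*(-2 + Y)) = 2*(-4 + Y)*(-2 + Y))
B(b) = 16 - 12*b + 2*b²
((114 - B(13)) - 328) + 13 = ((114 - (16 - 12*13 + 2*13²)) - 328) + 13 = ((114 - (16 - 156 + 2*169)) - 328) + 13 = ((114 - (16 - 156 + 338)) - 328) + 13 = ((114 - 1*198) - 328) + 13 = ((114 - 198) - 328) + 13 = (-84 - 328) + 13 = -412 + 13 = -399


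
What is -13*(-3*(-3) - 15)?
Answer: 78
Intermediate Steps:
-13*(-3*(-3) - 15) = -13*(9 - 15) = -13*(-6) = 78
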